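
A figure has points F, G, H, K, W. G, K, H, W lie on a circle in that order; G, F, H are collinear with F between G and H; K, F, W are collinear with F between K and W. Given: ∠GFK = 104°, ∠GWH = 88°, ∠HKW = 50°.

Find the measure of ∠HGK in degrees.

1. ∠HFK = 76°  [linear pair at F on GH]
2. ∠GKH = 92°  [cyclic GKHW, opposite ∠K+∠W]
3. ∠GHK = 54°  [△KFH]
4. ∠HGK = 34°  [△GKH]

∠HGK = 34°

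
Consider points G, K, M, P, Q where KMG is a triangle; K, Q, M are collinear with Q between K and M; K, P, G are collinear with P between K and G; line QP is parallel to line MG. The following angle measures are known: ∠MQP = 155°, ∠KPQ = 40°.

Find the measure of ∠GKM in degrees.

∠GKM = 115°

1. ∠KQP = 25°  [linear pair at Q on KM]
2. ∠PKQ = 115°  [△KQP]
3. ∠GKM = 115°  [Q on KM, P on KG]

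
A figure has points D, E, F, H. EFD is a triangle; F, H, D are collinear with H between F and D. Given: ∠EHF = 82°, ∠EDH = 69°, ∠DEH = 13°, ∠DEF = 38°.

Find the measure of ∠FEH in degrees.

∠FEH = 25°

1. ∠EDF = 69°  [H on ray DF]
2. ∠DFE = 73°  [△EFD]
3. ∠EFH = 73°  [H on ray FD]
4. ∠FEH = 25°  [△EFH]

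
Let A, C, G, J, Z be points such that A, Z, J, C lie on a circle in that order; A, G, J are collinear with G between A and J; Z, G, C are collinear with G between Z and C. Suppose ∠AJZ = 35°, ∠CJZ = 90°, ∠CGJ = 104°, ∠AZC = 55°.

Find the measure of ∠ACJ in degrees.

∠ACJ = 56°

1. ∠ACZ = 35°  [same arc AZ]
2. ∠AGC = 76°  [linear pair at G on AJ]
3. ∠AJC = 55°  [same arc AC]
4. ∠CAJ = 69°  [△AGC]
5. ∠ACJ = 56°  [△AJC]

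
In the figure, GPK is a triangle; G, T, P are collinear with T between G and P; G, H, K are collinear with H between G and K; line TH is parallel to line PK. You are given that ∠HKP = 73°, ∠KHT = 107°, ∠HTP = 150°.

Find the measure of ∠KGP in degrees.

∠KGP = 77°

1. ∠GHT = 73°  [linear pair at H on GK]
2. ∠GTH = 30°  [linear pair at T on GP]
3. ∠HGT = 77°  [△GTH]
4. ∠KGP = 77°  [T on GP, H on GK]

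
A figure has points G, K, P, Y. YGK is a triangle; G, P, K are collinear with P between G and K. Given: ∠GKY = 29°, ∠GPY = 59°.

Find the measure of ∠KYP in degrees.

1. ∠PKY = 29°  [P on ray KG]
2. ∠KPY = 121°  [linear pair at P on GK]
3. ∠KYP = 30°  [△YPK]

∠KYP = 30°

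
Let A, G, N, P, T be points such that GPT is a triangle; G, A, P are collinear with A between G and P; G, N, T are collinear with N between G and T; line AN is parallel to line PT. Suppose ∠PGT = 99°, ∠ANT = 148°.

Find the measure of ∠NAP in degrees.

∠NAP = 131°

1. ∠AGN = 99°  [A on GP, N on GT]
2. ∠ANG = 32°  [linear pair at N on GT]
3. ∠GAN = 49°  [△GAN]
4. ∠NAP = 131°  [linear pair at A on GP]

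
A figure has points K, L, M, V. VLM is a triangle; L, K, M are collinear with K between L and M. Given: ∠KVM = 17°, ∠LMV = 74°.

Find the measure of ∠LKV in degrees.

1. ∠KMV = 74°  [K on ray ML]
2. ∠MKV = 89°  [△VKM]
3. ∠LKV = 91°  [linear pair at K on LM]

∠LKV = 91°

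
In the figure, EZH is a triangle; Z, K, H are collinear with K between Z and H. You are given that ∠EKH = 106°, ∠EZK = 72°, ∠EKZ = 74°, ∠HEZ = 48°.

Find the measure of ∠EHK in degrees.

∠EHK = 60°

1. ∠EZH = 72°  [K on ray ZH]
2. ∠EHZ = 60°  [△EZH]
3. ∠EHK = 60°  [K on ray HZ]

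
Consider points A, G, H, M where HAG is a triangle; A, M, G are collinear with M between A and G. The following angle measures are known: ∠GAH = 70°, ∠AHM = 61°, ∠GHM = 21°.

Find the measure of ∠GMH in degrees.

∠GMH = 131°

1. ∠HAM = 70°  [M on ray AG]
2. ∠AMH = 49°  [△HAM]
3. ∠GMH = 131°  [linear pair at M on AG]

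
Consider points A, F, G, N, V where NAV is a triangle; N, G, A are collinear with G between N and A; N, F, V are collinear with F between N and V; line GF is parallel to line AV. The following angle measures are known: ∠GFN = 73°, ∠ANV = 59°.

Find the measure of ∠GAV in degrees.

1. ∠AVN = 73°  [GF∥AV, corresponding at F]
2. ∠NAV = 48°  [△NAV]
3. ∠GAV = 48°  [G on ray AN]

∠GAV = 48°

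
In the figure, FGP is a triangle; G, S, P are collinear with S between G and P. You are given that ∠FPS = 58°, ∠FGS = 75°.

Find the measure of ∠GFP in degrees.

1. ∠FPG = 58°  [S on ray PG]
2. ∠FGP = 75°  [S on ray GP]
3. ∠GFP = 47°  [△FGP]

∠GFP = 47°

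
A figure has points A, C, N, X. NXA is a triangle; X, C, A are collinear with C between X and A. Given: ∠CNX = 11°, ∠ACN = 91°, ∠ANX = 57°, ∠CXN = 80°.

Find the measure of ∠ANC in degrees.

1. ∠AXN = 80°  [C on ray XA]
2. ∠NAX = 43°  [△NXA]
3. ∠CAN = 43°  [C on ray AX]
4. ∠ANC = 46°  [△NCA]

∠ANC = 46°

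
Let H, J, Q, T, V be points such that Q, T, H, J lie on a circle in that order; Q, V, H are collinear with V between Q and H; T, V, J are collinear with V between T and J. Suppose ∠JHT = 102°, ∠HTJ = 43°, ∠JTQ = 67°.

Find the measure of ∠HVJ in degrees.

∠HVJ = 78°

1. ∠HJT = 35°  [△THJ]
2. ∠JHQ = 67°  [same arc QJ]
3. ∠HVJ = 78°  [△HVJ]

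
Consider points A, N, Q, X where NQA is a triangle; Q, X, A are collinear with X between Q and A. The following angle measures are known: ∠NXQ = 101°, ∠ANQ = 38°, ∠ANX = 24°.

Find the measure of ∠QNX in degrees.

1. ∠AXN = 79°  [linear pair at X on QA]
2. ∠NAX = 77°  [△NXA]
3. ∠NAQ = 77°  [X on ray AQ]
4. ∠AQN = 65°  [△NQA]
5. ∠NQX = 65°  [X on ray QA]
6. ∠QNX = 14°  [△NQX]

∠QNX = 14°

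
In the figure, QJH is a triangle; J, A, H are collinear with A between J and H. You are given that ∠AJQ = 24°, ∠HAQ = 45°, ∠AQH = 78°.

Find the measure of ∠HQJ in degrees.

1. ∠HJQ = 24°  [A on ray JH]
2. ∠AHQ = 57°  [△QAH]
3. ∠JHQ = 57°  [A on ray HJ]
4. ∠HQJ = 99°  [△QJH]

∠HQJ = 99°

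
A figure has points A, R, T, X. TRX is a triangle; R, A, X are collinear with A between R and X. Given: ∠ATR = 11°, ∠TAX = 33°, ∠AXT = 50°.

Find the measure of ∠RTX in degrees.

1. ∠RAT = 147°  [linear pair at A on RX]
2. ∠RXT = 50°  [A on ray XR]
3. ∠ART = 22°  [△TRA]
4. ∠TRX = 22°  [A on ray RX]
5. ∠RTX = 108°  [△TRX]

∠RTX = 108°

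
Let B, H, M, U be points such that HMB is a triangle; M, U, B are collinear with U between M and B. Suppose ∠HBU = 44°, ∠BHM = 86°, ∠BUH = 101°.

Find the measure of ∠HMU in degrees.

1. ∠HBM = 44°  [U on ray BM]
2. ∠BMH = 50°  [△HMB]
3. ∠HMU = 50°  [U on ray MB]

∠HMU = 50°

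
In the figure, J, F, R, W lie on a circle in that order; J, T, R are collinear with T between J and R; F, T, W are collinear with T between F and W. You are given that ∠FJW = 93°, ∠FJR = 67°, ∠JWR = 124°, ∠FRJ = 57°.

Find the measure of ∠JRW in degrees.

∠JRW = 30°

1. ∠FWJ = 57°  [same arc JF]
2. ∠JFW = 30°  [△JFW]
3. ∠JRW = 30°  [same arc JW]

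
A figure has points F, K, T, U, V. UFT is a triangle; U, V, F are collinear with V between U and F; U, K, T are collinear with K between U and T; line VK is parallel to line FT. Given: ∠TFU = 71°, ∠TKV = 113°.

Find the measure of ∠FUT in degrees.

1. ∠KVU = 71°  [VK∥FT, corresponding at V]
2. ∠UKV = 67°  [linear pair at K on UT]
3. ∠KUV = 42°  [△UVK]
4. ∠FUT = 42°  [V on UF, K on UT]

∠FUT = 42°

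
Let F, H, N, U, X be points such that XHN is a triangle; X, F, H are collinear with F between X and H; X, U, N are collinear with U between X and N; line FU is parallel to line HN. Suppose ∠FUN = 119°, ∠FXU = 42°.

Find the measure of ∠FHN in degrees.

∠FHN = 77°

1. ∠FUX = 61°  [linear pair at U on XN]
2. ∠UFX = 77°  [△XFU]
3. ∠HFU = 103°  [linear pair at F on XH]
4. ∠FHN = 77°  [FU∥HN, co-interior at H–F]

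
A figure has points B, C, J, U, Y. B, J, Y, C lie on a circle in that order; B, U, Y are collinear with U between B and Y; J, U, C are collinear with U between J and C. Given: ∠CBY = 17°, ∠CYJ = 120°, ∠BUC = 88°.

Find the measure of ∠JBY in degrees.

1. ∠CJY = 17°  [same arc YC]
2. ∠JCY = 43°  [△JYC]
3. ∠JBY = 43°  [same arc JY]

∠JBY = 43°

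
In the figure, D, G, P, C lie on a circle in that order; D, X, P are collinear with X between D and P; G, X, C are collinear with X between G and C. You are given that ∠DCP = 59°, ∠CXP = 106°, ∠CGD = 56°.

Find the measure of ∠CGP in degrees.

∠CGP = 65°

1. ∠DGP = 121°  [cyclic DGPC, opposite ∠G+∠C]
2. ∠DXG = 106°  [vertical angles at X]
3. ∠GDP = 18°  [△DXG]
4. ∠DPG = 41°  [△DGP]
5. ∠GXP = 74°  [linear pair at X on DP]
6. ∠CGP = 65°  [△GXP]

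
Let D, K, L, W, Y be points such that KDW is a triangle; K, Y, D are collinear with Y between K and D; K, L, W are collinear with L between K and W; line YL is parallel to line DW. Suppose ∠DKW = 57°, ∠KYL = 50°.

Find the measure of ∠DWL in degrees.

∠DWL = 73°

1. ∠LKY = 57°  [Y on KD, L on KW]
2. ∠KLY = 73°  [△KYL]
3. ∠WLY = 107°  [linear pair at L on KW]
4. ∠DWL = 73°  [YL∥DW, co-interior at W–L]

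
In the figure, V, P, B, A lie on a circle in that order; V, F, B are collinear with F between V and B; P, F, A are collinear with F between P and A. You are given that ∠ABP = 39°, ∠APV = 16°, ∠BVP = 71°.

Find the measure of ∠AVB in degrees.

1. ∠BAP = 71°  [same arc PB]
2. ∠APB = 70°  [△PBA]
3. ∠AVB = 70°  [same arc BA]

∠AVB = 70°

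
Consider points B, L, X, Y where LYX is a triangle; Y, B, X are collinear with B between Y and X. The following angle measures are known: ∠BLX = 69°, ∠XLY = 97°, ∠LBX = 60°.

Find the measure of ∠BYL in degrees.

1. ∠BXL = 51°  [△LBX]
2. ∠LXY = 51°  [B on ray XY]
3. ∠LYX = 32°  [△LYX]
4. ∠BYL = 32°  [B on ray YX]

∠BYL = 32°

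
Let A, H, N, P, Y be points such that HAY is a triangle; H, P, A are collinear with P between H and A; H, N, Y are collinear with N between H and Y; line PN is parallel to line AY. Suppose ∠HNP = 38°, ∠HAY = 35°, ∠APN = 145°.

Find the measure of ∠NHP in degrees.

∠NHP = 107°

1. ∠AYH = 38°  [PN∥AY, corresponding at N]
2. ∠AHY = 107°  [△HAY]
3. ∠NHP = 107°  [P on HA, N on HY]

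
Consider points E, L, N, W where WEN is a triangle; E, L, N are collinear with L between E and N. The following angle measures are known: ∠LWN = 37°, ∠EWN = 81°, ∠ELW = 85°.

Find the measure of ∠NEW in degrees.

1. ∠NLW = 95°  [linear pair at L on EN]
2. ∠LNW = 48°  [△WLN]
3. ∠ENW = 48°  [L on ray NE]
4. ∠NEW = 51°  [△WEN]

∠NEW = 51°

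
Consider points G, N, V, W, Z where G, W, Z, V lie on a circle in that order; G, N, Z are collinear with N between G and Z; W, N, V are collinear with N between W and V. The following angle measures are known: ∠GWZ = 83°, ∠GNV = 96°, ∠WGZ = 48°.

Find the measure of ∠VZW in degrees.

1. ∠GZW = 49°  [△GWZ]
2. ∠WNZ = 96°  [vertical angles at N]
3. ∠WVZ = 48°  [same arc WZ]
4. ∠VWZ = 35°  [△WNZ]
5. ∠VZW = 97°  [△WZV]

∠VZW = 97°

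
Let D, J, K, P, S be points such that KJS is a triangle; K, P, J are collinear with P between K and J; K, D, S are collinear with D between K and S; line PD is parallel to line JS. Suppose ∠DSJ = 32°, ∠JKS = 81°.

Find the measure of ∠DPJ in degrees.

1. ∠JSK = 32°  [D on ray SK]
2. ∠KJS = 67°  [△KJS]
3. ∠DPK = 67°  [PD∥JS, corresponding at P]
4. ∠DPJ = 113°  [linear pair at P on KJ]

∠DPJ = 113°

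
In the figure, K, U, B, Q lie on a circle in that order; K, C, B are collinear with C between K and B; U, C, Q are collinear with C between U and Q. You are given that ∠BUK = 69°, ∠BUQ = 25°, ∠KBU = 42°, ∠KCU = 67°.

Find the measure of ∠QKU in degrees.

1. ∠BKU = 69°  [△KUB]
2. ∠KQU = 42°  [same arc KU]
3. ∠KUQ = 44°  [△KCU]
4. ∠QKU = 94°  [△KUQ]

∠QKU = 94°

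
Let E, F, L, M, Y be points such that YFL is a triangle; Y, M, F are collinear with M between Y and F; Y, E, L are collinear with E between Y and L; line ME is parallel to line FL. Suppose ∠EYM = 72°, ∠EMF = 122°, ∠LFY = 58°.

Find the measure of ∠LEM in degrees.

∠LEM = 130°

1. ∠EMY = 58°  [linear pair at M on YF]
2. ∠MEY = 50°  [△YME]
3. ∠LEM = 130°  [linear pair at E on YL]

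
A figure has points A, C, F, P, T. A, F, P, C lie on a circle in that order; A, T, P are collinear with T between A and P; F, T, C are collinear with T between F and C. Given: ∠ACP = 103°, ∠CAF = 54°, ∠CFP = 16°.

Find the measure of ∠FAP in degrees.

∠FAP = 38°

1. ∠CPF = 126°  [cyclic AFPC, opposite ∠A+∠P]
2. ∠FCP = 38°  [△FPC]
3. ∠FAP = 38°  [same arc FP]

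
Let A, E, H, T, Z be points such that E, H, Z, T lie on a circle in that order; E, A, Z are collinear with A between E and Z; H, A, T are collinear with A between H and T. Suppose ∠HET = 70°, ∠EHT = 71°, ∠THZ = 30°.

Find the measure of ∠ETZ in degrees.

1. ∠EZT = 71°  [same arc ET]
2. ∠TEZ = 30°  [same arc ZT]
3. ∠ETZ = 79°  [△EZT]

∠ETZ = 79°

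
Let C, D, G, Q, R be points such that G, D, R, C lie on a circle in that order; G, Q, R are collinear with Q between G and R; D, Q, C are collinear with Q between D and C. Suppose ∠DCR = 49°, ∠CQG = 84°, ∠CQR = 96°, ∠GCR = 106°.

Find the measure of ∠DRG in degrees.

1. ∠DGR = 49°  [same arc DR]
2. ∠GDR = 74°  [cyclic GDRC, opposite ∠D+∠C]
3. ∠DRG = 57°  [△GDR]

∠DRG = 57°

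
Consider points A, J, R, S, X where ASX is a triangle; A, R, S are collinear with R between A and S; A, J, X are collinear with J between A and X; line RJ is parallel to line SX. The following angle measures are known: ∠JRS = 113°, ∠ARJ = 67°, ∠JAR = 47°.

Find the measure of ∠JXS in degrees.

∠JXS = 66°

1. ∠AJR = 66°  [△ARJ]
2. ∠RJX = 114°  [linear pair at J on AX]
3. ∠JXS = 66°  [RJ∥SX, co-interior at X–J]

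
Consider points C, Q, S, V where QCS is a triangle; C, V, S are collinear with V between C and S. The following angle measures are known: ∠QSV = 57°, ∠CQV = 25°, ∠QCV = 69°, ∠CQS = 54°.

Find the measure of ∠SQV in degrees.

1. ∠CVQ = 86°  [△QCV]
2. ∠QVS = 94°  [linear pair at V on CS]
3. ∠SQV = 29°  [△QVS]

∠SQV = 29°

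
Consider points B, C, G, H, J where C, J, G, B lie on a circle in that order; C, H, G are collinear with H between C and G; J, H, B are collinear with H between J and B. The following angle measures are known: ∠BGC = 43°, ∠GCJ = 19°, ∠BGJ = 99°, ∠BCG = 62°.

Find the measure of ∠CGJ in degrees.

1. ∠BJC = 43°  [same arc CB]
2. ∠GBJ = 19°  [same arc JG]
3. ∠CHJ = 118°  [△CHJ]
4. ∠BJG = 62°  [△JGB]
5. ∠GHJ = 62°  [linear pair at H on CG]
6. ∠CGJ = 56°  [△JHG]

∠CGJ = 56°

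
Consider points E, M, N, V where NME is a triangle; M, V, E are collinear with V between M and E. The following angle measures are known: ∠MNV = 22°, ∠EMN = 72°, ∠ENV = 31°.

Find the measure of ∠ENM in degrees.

∠ENM = 53°

1. ∠NMV = 72°  [V on ray ME]
2. ∠MVN = 86°  [△NMV]
3. ∠EVN = 94°  [linear pair at V on ME]
4. ∠NEV = 55°  [△NVE]
5. ∠MEN = 55°  [V on ray EM]
6. ∠ENM = 53°  [△NME]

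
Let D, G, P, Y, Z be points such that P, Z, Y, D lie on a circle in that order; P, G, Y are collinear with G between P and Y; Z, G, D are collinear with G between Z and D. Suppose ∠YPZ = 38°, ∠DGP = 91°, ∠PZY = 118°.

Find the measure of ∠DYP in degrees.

∠DYP = 53°

1. ∠YDZ = 38°  [same arc ZY]
2. ∠DGY = 89°  [linear pair at G on PY]
3. ∠DYP = 53°  [△YGD]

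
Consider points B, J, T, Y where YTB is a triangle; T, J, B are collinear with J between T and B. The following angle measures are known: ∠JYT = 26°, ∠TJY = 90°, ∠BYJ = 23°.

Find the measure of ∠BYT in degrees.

1. ∠JTY = 64°  [△YTJ]
2. ∠BJY = 90°  [linear pair at J on TB]
3. ∠JBY = 67°  [△YJB]
4. ∠BTY = 64°  [J on ray TB]
5. ∠TBY = 67°  [J on ray BT]
6. ∠BYT = 49°  [△YTB]

∠BYT = 49°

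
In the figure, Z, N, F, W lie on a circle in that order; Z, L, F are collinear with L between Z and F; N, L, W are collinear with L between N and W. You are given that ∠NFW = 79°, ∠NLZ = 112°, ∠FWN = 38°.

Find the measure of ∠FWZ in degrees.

∠FWZ = 87°

1. ∠FNW = 63°  [△NFW]
2. ∠FLW = 112°  [vertical angles at L]
3. ∠WFZ = 30°  [△FLW]
4. ∠FZW = 63°  [same arc FW]
5. ∠FWZ = 87°  [△ZFW]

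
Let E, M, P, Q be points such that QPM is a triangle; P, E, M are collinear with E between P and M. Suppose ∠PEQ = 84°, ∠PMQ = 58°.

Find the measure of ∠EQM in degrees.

∠EQM = 26°

1. ∠MEQ = 96°  [linear pair at E on PM]
2. ∠EMQ = 58°  [E on ray MP]
3. ∠EQM = 26°  [△QEM]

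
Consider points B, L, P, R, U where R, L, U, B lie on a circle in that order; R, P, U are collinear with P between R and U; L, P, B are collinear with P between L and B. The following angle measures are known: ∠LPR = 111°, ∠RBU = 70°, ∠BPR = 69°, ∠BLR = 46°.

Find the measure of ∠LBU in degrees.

∠LBU = 23°

1. ∠BPU = 111°  [vertical angles at P]
2. ∠BUR = 46°  [same arc RB]
3. ∠LBU = 23°  [△UPB]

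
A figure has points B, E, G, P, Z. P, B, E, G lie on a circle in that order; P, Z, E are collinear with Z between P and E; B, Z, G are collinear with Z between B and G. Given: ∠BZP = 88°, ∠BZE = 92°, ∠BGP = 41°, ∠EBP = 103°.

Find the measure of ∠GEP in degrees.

∠GEP = 56°

1. ∠GZP = 92°  [vertical angles at Z]
2. ∠EPG = 47°  [△PZG]
3. ∠EGP = 77°  [cyclic PBEG, opposite ∠B+∠G]
4. ∠GEP = 56°  [△PEG]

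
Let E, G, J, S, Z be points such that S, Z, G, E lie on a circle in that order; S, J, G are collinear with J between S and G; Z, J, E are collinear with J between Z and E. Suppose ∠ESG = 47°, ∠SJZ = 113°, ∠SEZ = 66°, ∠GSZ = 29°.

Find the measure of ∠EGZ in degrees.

1. ∠EZG = 47°  [same arc GE]
2. ∠GEZ = 29°  [same arc ZG]
3. ∠EGZ = 104°  [△ZGE]

∠EGZ = 104°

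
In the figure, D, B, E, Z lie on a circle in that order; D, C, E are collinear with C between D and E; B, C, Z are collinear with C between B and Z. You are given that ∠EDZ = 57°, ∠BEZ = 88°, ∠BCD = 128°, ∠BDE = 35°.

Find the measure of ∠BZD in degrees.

∠BZD = 71°

1. ∠BDZ = 92°  [cyclic DBEZ, opposite ∠D+∠E]
2. ∠DBZ = 17°  [△DCB]
3. ∠BZD = 71°  [△DBZ]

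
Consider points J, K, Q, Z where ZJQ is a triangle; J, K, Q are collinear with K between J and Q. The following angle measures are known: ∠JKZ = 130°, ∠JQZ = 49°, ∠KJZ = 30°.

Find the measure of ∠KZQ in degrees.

1. ∠QKZ = 50°  [linear pair at K on JQ]
2. ∠KQZ = 49°  [K on ray QJ]
3. ∠KZQ = 81°  [△ZKQ]

∠KZQ = 81°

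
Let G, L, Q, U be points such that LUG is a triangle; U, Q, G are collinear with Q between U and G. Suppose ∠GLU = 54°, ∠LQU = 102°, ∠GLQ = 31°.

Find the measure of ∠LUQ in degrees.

1. ∠GQL = 78°  [linear pair at Q on UG]
2. ∠LGQ = 71°  [△LQG]
3. ∠LGU = 71°  [Q on ray GU]
4. ∠GUL = 55°  [△LUG]
5. ∠LUQ = 55°  [Q on ray UG]

∠LUQ = 55°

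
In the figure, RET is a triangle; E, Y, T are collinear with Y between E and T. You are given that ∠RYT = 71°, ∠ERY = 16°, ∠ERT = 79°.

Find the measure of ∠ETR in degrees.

1. ∠EYR = 109°  [linear pair at Y on ET]
2. ∠REY = 55°  [△REY]
3. ∠RET = 55°  [Y on ray ET]
4. ∠ETR = 46°  [△RET]

∠ETR = 46°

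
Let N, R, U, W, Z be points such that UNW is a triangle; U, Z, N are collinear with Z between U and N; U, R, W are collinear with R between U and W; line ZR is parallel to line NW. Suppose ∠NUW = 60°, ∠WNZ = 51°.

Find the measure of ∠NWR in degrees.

∠NWR = 69°

1. ∠UNW = 51°  [Z on ray NU]
2. ∠NWU = 69°  [△UNW]
3. ∠NWR = 69°  [R on ray WU]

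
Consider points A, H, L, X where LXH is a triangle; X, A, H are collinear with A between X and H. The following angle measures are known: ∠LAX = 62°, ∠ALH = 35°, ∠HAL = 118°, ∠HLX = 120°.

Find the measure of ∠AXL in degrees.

1. ∠AHL = 27°  [△LAH]
2. ∠LHX = 27°  [A on ray HX]
3. ∠HXL = 33°  [△LXH]
4. ∠AXL = 33°  [A on ray XH]

∠AXL = 33°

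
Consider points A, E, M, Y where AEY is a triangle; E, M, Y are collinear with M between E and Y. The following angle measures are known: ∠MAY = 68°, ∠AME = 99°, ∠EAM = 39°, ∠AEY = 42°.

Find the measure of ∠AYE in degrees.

∠AYE = 31°

1. ∠AMY = 81°  [linear pair at M on EY]
2. ∠AYM = 31°  [△AMY]
3. ∠AYE = 31°  [M on ray YE]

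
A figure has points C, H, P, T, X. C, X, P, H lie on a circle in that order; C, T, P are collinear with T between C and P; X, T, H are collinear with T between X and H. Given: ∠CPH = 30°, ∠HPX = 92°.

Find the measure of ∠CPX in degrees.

1. ∠CXH = 30°  [same arc CH]
2. ∠HCX = 88°  [cyclic CXPH, opposite ∠C+∠P]
3. ∠CHX = 62°  [△CXH]
4. ∠CPX = 62°  [same arc CX]

∠CPX = 62°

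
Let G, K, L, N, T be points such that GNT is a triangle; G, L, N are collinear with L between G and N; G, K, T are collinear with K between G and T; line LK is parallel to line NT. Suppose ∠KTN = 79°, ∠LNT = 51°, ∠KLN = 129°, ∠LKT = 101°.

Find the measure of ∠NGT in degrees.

∠NGT = 50°

1. ∠GTN = 79°  [K on ray TG]
2. ∠GNT = 51°  [L on ray NG]
3. ∠NGT = 50°  [△GNT]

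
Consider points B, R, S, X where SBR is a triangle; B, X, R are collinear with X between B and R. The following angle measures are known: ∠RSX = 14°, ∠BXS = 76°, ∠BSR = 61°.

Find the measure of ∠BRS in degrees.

1. ∠RXS = 104°  [linear pair at X on BR]
2. ∠SRX = 62°  [△SXR]
3. ∠BRS = 62°  [X on ray RB]

∠BRS = 62°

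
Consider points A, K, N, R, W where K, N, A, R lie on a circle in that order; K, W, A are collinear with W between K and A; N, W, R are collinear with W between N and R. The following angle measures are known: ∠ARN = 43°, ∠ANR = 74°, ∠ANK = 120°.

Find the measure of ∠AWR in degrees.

∠AWR = 91°

1. ∠AKR = 74°  [same arc AR]
2. ∠ARK = 60°  [cyclic KNAR, opposite ∠N+∠R]
3. ∠KAR = 46°  [△KAR]
4. ∠AWR = 91°  [△AWR]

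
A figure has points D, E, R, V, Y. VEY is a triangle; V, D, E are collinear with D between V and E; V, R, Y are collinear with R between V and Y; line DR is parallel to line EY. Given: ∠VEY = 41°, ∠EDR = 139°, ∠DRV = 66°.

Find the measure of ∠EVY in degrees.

∠EVY = 73°

1. ∠RDV = 41°  [DR∥EY, corresponding at D]
2. ∠DVR = 73°  [△VDR]
3. ∠EVY = 73°  [D on VE, R on VY]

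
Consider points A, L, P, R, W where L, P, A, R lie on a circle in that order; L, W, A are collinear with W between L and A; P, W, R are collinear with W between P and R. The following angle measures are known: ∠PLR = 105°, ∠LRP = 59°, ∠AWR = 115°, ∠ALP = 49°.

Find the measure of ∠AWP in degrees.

∠AWP = 65°

1. ∠PAR = 75°  [cyclic LPAR, opposite ∠L+∠A]
2. ∠LAP = 59°  [same arc LP]
3. ∠ARP = 49°  [same arc PA]
4. ∠APR = 56°  [△PAR]
5. ∠AWP = 65°  [△PWA]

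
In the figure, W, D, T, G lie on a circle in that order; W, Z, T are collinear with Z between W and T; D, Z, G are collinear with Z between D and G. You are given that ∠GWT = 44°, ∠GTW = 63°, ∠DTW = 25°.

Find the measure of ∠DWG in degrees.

∠DWG = 92°

1. ∠GDW = 63°  [same arc WG]
2. ∠DGW = 25°  [same arc WD]
3. ∠DWG = 92°  [△WDG]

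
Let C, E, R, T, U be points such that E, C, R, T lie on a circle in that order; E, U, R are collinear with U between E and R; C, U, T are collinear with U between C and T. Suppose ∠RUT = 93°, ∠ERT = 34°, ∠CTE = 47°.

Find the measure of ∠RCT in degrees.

1. ∠CUE = 93°  [vertical angles at U]
2. ∠CRE = 47°  [same arc EC]
3. ∠CUR = 87°  [linear pair at U on ER]
4. ∠RCT = 46°  [△CUR]

∠RCT = 46°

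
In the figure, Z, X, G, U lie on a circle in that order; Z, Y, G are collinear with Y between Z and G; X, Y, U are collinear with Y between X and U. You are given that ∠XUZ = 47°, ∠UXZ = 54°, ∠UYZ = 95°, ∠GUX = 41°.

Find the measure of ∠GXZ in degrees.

1. ∠XGZ = 47°  [same arc ZX]
2. ∠GZX = 41°  [same arc XG]
3. ∠GXZ = 92°  [△ZXG]

∠GXZ = 92°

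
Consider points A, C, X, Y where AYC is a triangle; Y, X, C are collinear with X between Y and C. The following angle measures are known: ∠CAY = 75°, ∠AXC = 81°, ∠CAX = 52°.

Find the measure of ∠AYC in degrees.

1. ∠ACX = 47°  [△AXC]
2. ∠ACY = 47°  [X on ray CY]
3. ∠AYC = 58°  [△AYC]

∠AYC = 58°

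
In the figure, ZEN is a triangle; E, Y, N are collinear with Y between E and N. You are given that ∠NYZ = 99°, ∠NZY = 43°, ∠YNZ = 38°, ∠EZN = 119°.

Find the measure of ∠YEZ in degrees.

∠YEZ = 23°

1. ∠ENZ = 38°  [Y on ray NE]
2. ∠NEZ = 23°  [△ZEN]
3. ∠YEZ = 23°  [Y on ray EN]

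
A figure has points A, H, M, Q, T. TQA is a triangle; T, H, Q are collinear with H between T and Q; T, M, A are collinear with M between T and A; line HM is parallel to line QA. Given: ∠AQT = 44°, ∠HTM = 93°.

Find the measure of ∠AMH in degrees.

1. ∠MHT = 44°  [HM∥QA, corresponding at H]
2. ∠HMT = 43°  [△THM]
3. ∠AMH = 137°  [linear pair at M on TA]

∠AMH = 137°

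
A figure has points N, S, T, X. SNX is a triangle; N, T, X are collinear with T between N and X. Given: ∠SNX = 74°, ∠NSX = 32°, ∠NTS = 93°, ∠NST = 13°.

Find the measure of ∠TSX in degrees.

∠TSX = 19°

1. ∠NXS = 74°  [△SNX]
2. ∠STX = 87°  [linear pair at T on NX]
3. ∠SXT = 74°  [T on ray XN]
4. ∠TSX = 19°  [△STX]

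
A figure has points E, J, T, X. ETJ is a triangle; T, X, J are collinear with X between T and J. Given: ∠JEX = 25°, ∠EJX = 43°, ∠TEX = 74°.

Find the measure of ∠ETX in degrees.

∠ETX = 38°

1. ∠EXJ = 112°  [△EXJ]
2. ∠EXT = 68°  [linear pair at X on TJ]
3. ∠ETX = 38°  [△ETX]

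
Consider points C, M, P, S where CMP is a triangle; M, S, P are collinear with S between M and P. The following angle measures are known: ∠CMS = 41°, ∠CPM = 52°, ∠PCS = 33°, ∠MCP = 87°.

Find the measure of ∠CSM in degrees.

1. ∠CPS = 52°  [S on ray PM]
2. ∠CSP = 95°  [△CSP]
3. ∠CSM = 85°  [linear pair at S on MP]

∠CSM = 85°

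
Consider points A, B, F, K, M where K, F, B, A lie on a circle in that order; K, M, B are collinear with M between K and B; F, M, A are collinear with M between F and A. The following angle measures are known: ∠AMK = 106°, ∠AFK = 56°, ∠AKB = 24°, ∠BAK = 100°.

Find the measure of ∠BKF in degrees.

∠BKF = 50°

1. ∠BMF = 106°  [vertical angles at M]
2. ∠AFB = 24°  [same arc BA]
3. ∠BFK = 80°  [cyclic KFBA, opposite ∠F+∠A]
4. ∠FBK = 50°  [△FMB]
5. ∠BKF = 50°  [△KFB]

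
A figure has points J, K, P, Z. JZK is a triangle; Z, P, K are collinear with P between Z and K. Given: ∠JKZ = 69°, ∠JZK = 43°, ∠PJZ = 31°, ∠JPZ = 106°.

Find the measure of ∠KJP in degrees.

∠KJP = 37°

1. ∠JKP = 69°  [P on ray KZ]
2. ∠JPK = 74°  [linear pair at P on ZK]
3. ∠KJP = 37°  [△JPK]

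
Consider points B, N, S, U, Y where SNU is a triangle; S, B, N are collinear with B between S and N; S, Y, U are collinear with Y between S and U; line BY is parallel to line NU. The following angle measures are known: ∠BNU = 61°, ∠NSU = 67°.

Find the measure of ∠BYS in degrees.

∠BYS = 52°

1. ∠SNU = 61°  [B on ray NS]
2. ∠NUS = 52°  [△SNU]
3. ∠BYS = 52°  [BY∥NU, corresponding at Y]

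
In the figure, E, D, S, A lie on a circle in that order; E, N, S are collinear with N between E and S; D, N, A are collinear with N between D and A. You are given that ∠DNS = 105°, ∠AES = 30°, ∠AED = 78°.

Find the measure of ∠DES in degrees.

∠DES = 48°

1. ∠ANE = 105°  [vertical angles at N]
2. ∠DNE = 75°  [linear pair at N on ES]
3. ∠DAE = 45°  [△ENA]
4. ∠ADE = 57°  [△EDA]
5. ∠DES = 48°  [△END]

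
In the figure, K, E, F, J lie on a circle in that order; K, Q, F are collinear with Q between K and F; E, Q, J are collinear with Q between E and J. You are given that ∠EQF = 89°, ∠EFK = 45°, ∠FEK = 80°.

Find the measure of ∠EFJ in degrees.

∠EFJ = 79°

1. ∠EQK = 91°  [linear pair at Q on KF]
2. ∠EJK = 45°  [same arc KE]
3. ∠EKF = 55°  [△KEF]
4. ∠JEK = 34°  [△KQE]
5. ∠EKJ = 101°  [△KEJ]
6. ∠EFJ = 79°  [cyclic KEFJ, opposite ∠K+∠F]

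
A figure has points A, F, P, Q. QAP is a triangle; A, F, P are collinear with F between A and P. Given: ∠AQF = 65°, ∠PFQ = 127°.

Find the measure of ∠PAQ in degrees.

1. ∠AFQ = 53°  [linear pair at F on AP]
2. ∠FAQ = 62°  [△QAF]
3. ∠PAQ = 62°  [F on ray AP]

∠PAQ = 62°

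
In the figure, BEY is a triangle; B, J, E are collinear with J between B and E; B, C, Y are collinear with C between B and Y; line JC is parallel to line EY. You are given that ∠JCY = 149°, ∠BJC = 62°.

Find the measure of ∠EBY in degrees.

∠EBY = 87°

1. ∠BCJ = 31°  [linear pair at C on BY]
2. ∠CBJ = 87°  [△BJC]
3. ∠EBY = 87°  [J on BE, C on BY]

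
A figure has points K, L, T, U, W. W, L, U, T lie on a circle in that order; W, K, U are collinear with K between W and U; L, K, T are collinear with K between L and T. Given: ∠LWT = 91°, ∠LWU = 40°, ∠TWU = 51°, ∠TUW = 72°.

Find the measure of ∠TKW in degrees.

∠TKW = 112°

1. ∠LTU = 40°  [same arc LU]
2. ∠TKU = 68°  [△UKT]
3. ∠TKW = 112°  [linear pair at K on WU]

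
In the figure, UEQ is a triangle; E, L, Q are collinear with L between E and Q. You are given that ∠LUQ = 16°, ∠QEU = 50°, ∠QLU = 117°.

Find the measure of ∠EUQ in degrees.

∠EUQ = 83°

1. ∠LQU = 47°  [△ULQ]
2. ∠EQU = 47°  [L on ray QE]
3. ∠EUQ = 83°  [△UEQ]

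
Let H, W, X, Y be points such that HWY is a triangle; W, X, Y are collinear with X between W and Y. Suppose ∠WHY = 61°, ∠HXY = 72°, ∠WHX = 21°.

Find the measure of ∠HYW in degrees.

1. ∠HXW = 108°  [linear pair at X on WY]
2. ∠HWX = 51°  [△HWX]
3. ∠HWY = 51°  [X on ray WY]
4. ∠HYW = 68°  [△HWY]

∠HYW = 68°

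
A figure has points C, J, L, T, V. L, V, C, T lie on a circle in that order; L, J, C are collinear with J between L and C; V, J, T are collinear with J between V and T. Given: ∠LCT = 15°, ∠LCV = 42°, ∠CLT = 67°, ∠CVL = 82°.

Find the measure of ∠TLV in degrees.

1. ∠LVT = 15°  [same arc LT]
2. ∠LTV = 42°  [same arc LV]
3. ∠TLV = 123°  [△LVT]

∠TLV = 123°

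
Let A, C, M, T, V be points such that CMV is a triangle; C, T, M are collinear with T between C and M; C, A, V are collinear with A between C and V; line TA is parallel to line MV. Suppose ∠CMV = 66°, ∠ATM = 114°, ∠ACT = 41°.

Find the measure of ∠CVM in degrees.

1. ∠ATC = 66°  [TA∥MV, corresponding at T]
2. ∠CAT = 73°  [△CTA]
3. ∠CVM = 73°  [TA∥MV, corresponding at A]

∠CVM = 73°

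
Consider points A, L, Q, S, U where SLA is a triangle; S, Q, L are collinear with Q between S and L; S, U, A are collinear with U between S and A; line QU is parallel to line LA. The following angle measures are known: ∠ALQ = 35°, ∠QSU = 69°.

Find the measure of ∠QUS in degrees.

1. ∠ALS = 35°  [Q on ray LS]
2. ∠ASL = 69°  [Q on SL, U on SA]
3. ∠LAS = 76°  [△SLA]
4. ∠QUS = 76°  [QU∥LA, corresponding at U]

∠QUS = 76°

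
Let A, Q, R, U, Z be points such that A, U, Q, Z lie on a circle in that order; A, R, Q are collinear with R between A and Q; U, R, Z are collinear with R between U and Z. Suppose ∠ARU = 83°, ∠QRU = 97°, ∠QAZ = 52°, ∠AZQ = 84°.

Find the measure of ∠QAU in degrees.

1. ∠QUZ = 52°  [same arc QZ]
2. ∠AUQ = 96°  [cyclic AUQZ, opposite ∠U+∠Z]
3. ∠AQU = 31°  [△URQ]
4. ∠QAU = 53°  [△AUQ]

∠QAU = 53°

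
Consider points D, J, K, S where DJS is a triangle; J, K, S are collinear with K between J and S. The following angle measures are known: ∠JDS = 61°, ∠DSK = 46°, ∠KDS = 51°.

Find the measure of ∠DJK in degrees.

1. ∠DSJ = 46°  [K on ray SJ]
2. ∠DJS = 73°  [△DJS]
3. ∠DJK = 73°  [K on ray JS]

∠DJK = 73°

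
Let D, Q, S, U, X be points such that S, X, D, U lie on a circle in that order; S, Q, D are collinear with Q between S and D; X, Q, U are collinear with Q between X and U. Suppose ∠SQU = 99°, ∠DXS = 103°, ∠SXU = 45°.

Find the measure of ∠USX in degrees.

∠USX = 112°

1. ∠DUS = 77°  [cyclic SXDU, opposite ∠X+∠U]
2. ∠SDU = 45°  [same arc SU]
3. ∠DSU = 58°  [△SDU]
4. ∠SUX = 23°  [△SQU]
5. ∠USX = 112°  [△SXU]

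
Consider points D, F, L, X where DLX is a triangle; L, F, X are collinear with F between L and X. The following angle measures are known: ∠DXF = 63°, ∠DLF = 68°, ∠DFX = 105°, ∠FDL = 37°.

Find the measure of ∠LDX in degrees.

1. ∠DXL = 63°  [F on ray XL]
2. ∠DLX = 68°  [F on ray LX]
3. ∠LDX = 49°  [△DLX]

∠LDX = 49°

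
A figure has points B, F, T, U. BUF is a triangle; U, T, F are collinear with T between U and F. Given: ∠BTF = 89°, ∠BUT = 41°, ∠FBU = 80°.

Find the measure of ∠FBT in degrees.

1. ∠BUF = 41°  [T on ray UF]
2. ∠BFU = 59°  [△BUF]
3. ∠BFT = 59°  [T on ray FU]
4. ∠FBT = 32°  [△BTF]

∠FBT = 32°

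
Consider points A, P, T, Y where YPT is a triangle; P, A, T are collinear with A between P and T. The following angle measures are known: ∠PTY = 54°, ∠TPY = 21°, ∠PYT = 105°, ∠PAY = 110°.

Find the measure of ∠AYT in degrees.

∠AYT = 56°

1. ∠ATY = 54°  [A on ray TP]
2. ∠TAY = 70°  [linear pair at A on PT]
3. ∠AYT = 56°  [△YAT]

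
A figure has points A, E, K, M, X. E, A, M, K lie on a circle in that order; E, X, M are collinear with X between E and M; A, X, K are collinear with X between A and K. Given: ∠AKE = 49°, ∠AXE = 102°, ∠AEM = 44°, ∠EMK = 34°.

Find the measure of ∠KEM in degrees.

∠KEM = 53°

1. ∠AME = 49°  [same arc EA]
2. ∠AXM = 78°  [linear pair at X on EM]
3. ∠KAM = 53°  [△AXM]
4. ∠KEM = 53°  [same arc MK]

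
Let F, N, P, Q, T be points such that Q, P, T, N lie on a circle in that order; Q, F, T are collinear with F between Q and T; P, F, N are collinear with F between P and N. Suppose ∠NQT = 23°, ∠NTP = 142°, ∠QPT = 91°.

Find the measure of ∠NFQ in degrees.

∠NFQ = 83°

1. ∠NPT = 23°  [same arc TN]
2. ∠PNT = 15°  [△PTN]
3. ∠QNT = 89°  [cyclic QPTN, opposite ∠P+∠N]
4. ∠NTQ = 68°  [△QTN]
5. ∠NFT = 97°  [△TFN]
6. ∠NFQ = 83°  [linear pair at F on QT]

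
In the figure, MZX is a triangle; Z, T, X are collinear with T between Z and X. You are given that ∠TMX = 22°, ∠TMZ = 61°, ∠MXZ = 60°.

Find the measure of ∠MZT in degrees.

1. ∠MXT = 60°  [T on ray XZ]
2. ∠MTX = 98°  [△MTX]
3. ∠MTZ = 82°  [linear pair at T on ZX]
4. ∠MZT = 37°  [△MZT]

∠MZT = 37°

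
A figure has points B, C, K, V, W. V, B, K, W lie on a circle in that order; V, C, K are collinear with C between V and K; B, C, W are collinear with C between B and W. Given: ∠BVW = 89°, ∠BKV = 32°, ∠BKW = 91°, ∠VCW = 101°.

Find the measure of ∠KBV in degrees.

∠KBV = 106°

1. ∠BWV = 32°  [same arc VB]
2. ∠BCK = 101°  [vertical angles at C]
3. ∠VBW = 59°  [△VBW]
4. ∠BCV = 79°  [linear pair at C on VK]
5. ∠BVK = 42°  [△VCB]
6. ∠KBV = 106°  [△VBK]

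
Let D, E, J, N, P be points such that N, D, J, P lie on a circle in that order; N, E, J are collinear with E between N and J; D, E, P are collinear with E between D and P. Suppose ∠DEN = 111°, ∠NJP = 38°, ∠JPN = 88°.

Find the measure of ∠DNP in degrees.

∠DNP = 85°

1. ∠JEP = 111°  [vertical angles at E]
2. ∠NDP = 38°  [same arc NP]
3. ∠JNP = 54°  [△NJP]
4. ∠NEP = 69°  [linear pair at E on NJ]
5. ∠DPN = 57°  [△NEP]
6. ∠DNP = 85°  [△NDP]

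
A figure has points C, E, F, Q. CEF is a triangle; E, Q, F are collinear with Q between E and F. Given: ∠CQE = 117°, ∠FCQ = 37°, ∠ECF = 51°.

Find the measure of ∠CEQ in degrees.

∠CEQ = 49°

1. ∠CQF = 63°  [linear pair at Q on EF]
2. ∠CFQ = 80°  [△CQF]
3. ∠CFE = 80°  [Q on ray FE]
4. ∠CEF = 49°  [△CEF]
5. ∠CEQ = 49°  [Q on ray EF]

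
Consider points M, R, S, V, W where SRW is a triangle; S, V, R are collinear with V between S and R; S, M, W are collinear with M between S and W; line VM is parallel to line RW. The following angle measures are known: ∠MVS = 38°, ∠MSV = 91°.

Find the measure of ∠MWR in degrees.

∠MWR = 51°

1. ∠SMV = 51°  [△SVM]
2. ∠VMW = 129°  [linear pair at M on SW]
3. ∠MWR = 51°  [VM∥RW, co-interior at W–M]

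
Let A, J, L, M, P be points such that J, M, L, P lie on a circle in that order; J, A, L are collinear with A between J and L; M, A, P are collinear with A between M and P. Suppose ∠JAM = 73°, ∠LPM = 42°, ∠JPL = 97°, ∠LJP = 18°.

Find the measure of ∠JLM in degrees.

1. ∠LAM = 107°  [linear pair at A on JL]
2. ∠LMP = 18°  [same arc LP]
3. ∠JLM = 55°  [△MAL]

∠JLM = 55°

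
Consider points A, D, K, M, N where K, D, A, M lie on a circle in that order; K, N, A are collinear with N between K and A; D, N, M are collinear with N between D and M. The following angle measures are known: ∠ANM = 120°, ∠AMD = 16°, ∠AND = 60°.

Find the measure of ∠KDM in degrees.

∠KDM = 44°

1. ∠DNK = 120°  [vertical angles at N]
2. ∠AKD = 16°  [same arc DA]
3. ∠KDM = 44°  [△KND]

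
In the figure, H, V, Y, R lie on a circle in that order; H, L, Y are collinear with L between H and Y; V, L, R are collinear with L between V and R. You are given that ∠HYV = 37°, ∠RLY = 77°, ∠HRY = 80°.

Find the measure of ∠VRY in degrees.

∠VRY = 43°

1. ∠HVY = 100°  [cyclic HVYR, opposite ∠V+∠R]
2. ∠VHY = 43°  [△HVY]
3. ∠VRY = 43°  [same arc VY]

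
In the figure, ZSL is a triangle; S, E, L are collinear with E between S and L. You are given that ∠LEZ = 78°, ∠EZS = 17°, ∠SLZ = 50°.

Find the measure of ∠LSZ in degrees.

∠LSZ = 61°

1. ∠SEZ = 102°  [linear pair at E on SL]
2. ∠ESZ = 61°  [△ZSE]
3. ∠LSZ = 61°  [E on ray SL]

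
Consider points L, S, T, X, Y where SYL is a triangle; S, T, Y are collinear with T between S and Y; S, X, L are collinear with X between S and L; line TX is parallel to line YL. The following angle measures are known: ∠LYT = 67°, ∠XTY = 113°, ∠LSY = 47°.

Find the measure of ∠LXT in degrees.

1. ∠STX = 67°  [linear pair at T on SY]
2. ∠TSX = 47°  [T on SY, X on SL]
3. ∠SXT = 66°  [△STX]
4. ∠LXT = 114°  [linear pair at X on SL]

∠LXT = 114°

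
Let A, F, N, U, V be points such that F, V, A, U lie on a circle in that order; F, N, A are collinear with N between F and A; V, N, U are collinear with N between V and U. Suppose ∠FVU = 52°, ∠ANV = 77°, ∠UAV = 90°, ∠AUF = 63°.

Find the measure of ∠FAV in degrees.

1. ∠FNV = 103°  [linear pair at N on FA]
2. ∠AVF = 117°  [cyclic FVAU, opposite ∠V+∠U]
3. ∠AFV = 25°  [△FNV]
4. ∠FAV = 38°  [△FVA]

∠FAV = 38°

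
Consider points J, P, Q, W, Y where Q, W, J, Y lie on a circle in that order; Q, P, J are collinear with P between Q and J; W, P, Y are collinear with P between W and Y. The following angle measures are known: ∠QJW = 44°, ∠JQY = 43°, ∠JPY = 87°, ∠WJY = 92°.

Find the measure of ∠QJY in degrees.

∠QJY = 48°

1. ∠JWY = 43°  [same arc JY]
2. ∠JYW = 45°  [△WJY]
3. ∠QJY = 48°  [△JPY]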